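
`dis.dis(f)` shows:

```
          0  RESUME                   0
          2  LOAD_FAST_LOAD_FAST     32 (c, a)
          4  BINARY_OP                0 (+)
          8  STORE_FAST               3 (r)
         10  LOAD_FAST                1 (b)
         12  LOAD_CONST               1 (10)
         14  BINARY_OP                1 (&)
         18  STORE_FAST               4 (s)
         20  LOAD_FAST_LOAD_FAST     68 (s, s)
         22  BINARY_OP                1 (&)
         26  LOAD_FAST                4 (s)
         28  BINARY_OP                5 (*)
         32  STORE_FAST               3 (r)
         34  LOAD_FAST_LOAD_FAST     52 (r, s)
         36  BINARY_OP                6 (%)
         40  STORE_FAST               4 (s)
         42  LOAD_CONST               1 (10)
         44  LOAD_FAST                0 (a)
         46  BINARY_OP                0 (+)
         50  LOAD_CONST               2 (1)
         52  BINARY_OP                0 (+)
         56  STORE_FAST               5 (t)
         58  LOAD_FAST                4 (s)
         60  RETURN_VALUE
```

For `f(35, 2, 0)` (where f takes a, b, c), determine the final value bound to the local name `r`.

4

LOAD_FAST_LOAD_FAST c,a → push 0,35. Stack: [0, 35]
BINARY_OP + → 0 + 35 = 35. Stack: [35]
STORE_FAST r → r=35. Stack: []
LOAD_FAST b → push 2. Stack: [2]
LOAD_CONST → push 10. Stack: [2, 10]
BINARY_OP & → 2 & 10 = 2. Stack: [2]
STORE_FAST s → s=2. Stack: []
LOAD_FAST_LOAD_FAST s,s → push 2,2. Stack: [2, 2]
BINARY_OP & → 2 & 2 = 2. Stack: [2]
LOAD_FAST s → push 2. Stack: [2, 2]
BINARY_OP * → 2 * 2 = 4. Stack: [4]
STORE_FAST r → r=4. Stack: []
LOAD_FAST_LOAD_FAST r,s → push 4,2. Stack: [4, 2]
BINARY_OP % → 4 % 2 = 0. Stack: [0]
STORE_FAST s → s=0. Stack: []
LOAD_CONST → push 10. Stack: [10]
LOAD_FAST a → push 35. Stack: [10, 35]
BINARY_OP + → 10 + 35 = 45. Stack: [45]
LOAD_CONST → push 1. Stack: [45, 1]
BINARY_OP + → 45 + 1 = 46. Stack: [46]
STORE_FAST t → t=46. Stack: []
LOAD_FAST s → push 0. Stack: [0]
RETURN_VALUE → return 0.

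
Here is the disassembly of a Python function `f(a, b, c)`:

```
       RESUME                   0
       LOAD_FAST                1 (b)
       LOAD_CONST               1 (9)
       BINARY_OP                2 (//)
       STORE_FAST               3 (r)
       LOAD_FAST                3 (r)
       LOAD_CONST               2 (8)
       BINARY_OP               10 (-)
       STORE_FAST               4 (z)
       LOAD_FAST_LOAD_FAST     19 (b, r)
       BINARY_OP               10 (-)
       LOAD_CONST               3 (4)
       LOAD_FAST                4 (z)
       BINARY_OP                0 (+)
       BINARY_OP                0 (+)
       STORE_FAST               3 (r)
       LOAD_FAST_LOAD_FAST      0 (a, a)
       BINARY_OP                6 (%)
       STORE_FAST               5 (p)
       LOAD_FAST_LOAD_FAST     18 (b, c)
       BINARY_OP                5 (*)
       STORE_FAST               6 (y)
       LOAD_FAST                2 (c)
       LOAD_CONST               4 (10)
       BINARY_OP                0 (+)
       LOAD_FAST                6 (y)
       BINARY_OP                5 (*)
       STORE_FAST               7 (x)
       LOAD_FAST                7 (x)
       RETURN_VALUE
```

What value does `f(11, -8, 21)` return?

-5208

LOAD_FAST b → push -8. Stack: [-8]
LOAD_CONST → push 9. Stack: [-8, 9]
BINARY_OP // → -8 // 9 = -1. Stack: [-1]
STORE_FAST r → r=-1. Stack: []
LOAD_FAST r → push -1. Stack: [-1]
LOAD_CONST → push 8. Stack: [-1, 8]
BINARY_OP - → -1 - 8 = -9. Stack: [-9]
STORE_FAST z → z=-9. Stack: []
LOAD_FAST_LOAD_FAST b,r → push -8,-1. Stack: [-8, -1]
BINARY_OP - → -8 - -1 = -7. Stack: [-7]
LOAD_CONST → push 4. Stack: [-7, 4]
LOAD_FAST z → push -9. Stack: [-7, 4, -9]
BINARY_OP + → 4 + -9 = -5. Stack: [-7, -5]
BINARY_OP + → -7 + -5 = -12. Stack: [-12]
STORE_FAST r → r=-12. Stack: []
LOAD_FAST_LOAD_FAST a,a → push 11,11. Stack: [11, 11]
BINARY_OP % → 11 % 11 = 0. Stack: [0]
STORE_FAST p → p=0. Stack: []
LOAD_FAST_LOAD_FAST b,c → push -8,21. Stack: [-8, 21]
BINARY_OP * → -8 * 21 = -168. Stack: [-168]
STORE_FAST y → y=-168. Stack: []
LOAD_FAST c → push 21. Stack: [21]
LOAD_CONST → push 10. Stack: [21, 10]
BINARY_OP + → 21 + 10 = 31. Stack: [31]
LOAD_FAST y → push -168. Stack: [31, -168]
BINARY_OP * → 31 * -168 = -5208. Stack: [-5208]
STORE_FAST x → x=-5208. Stack: []
LOAD_FAST x → push -5208. Stack: [-5208]
RETURN_VALUE → return -5208.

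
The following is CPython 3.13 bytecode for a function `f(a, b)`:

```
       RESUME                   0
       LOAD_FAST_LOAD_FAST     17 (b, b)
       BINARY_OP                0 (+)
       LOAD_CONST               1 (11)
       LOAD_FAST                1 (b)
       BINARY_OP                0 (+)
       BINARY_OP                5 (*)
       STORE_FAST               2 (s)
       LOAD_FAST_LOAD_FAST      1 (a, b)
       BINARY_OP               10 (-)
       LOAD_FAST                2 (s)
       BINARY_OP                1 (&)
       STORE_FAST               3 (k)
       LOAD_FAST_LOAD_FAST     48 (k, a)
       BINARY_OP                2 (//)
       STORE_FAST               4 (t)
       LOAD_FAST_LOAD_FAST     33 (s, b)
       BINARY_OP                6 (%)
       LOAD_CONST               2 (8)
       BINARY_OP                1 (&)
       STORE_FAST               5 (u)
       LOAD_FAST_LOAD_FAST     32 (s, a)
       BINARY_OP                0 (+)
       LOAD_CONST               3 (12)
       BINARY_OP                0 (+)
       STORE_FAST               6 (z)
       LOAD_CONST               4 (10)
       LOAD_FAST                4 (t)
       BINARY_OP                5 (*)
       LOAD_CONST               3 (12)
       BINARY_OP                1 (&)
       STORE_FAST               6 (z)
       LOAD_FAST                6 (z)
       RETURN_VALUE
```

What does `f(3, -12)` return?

4

LOAD_FAST_LOAD_FAST b,b → push -12,-12. Stack: [-12, -12]
BINARY_OP + → -12 + -12 = -24. Stack: [-24]
LOAD_CONST → push 11. Stack: [-24, 11]
LOAD_FAST b → push -12. Stack: [-24, 11, -12]
BINARY_OP + → 11 + -12 = -1. Stack: [-24, -1]
BINARY_OP * → -24 * -1 = 24. Stack: [24]
STORE_FAST s → s=24. Stack: []
LOAD_FAST_LOAD_FAST a,b → push 3,-12. Stack: [3, -12]
BINARY_OP - → 3 - -12 = 15. Stack: [15]
LOAD_FAST s → push 24. Stack: [15, 24]
BINARY_OP & → 15 & 24 = 8. Stack: [8]
STORE_FAST k → k=8. Stack: []
LOAD_FAST_LOAD_FAST k,a → push 8,3. Stack: [8, 3]
BINARY_OP // → 8 // 3 = 2. Stack: [2]
STORE_FAST t → t=2. Stack: []
LOAD_FAST_LOAD_FAST s,b → push 24,-12. Stack: [24, -12]
BINARY_OP % → 24 % -12 = 0. Stack: [0]
LOAD_CONST → push 8. Stack: [0, 8]
BINARY_OP & → 0 & 8 = 0. Stack: [0]
STORE_FAST u → u=0. Stack: []
LOAD_FAST_LOAD_FAST s,a → push 24,3. Stack: [24, 3]
BINARY_OP + → 24 + 3 = 27. Stack: [27]
LOAD_CONST → push 12. Stack: [27, 12]
BINARY_OP + → 27 + 12 = 39. Stack: [39]
STORE_FAST z → z=39. Stack: []
LOAD_CONST → push 10. Stack: [10]
LOAD_FAST t → push 2. Stack: [10, 2]
BINARY_OP * → 10 * 2 = 20. Stack: [20]
LOAD_CONST → push 12. Stack: [20, 12]
BINARY_OP & → 20 & 12 = 4. Stack: [4]
STORE_FAST z → z=4. Stack: []
LOAD_FAST z → push 4. Stack: [4]
RETURN_VALUE → return 4.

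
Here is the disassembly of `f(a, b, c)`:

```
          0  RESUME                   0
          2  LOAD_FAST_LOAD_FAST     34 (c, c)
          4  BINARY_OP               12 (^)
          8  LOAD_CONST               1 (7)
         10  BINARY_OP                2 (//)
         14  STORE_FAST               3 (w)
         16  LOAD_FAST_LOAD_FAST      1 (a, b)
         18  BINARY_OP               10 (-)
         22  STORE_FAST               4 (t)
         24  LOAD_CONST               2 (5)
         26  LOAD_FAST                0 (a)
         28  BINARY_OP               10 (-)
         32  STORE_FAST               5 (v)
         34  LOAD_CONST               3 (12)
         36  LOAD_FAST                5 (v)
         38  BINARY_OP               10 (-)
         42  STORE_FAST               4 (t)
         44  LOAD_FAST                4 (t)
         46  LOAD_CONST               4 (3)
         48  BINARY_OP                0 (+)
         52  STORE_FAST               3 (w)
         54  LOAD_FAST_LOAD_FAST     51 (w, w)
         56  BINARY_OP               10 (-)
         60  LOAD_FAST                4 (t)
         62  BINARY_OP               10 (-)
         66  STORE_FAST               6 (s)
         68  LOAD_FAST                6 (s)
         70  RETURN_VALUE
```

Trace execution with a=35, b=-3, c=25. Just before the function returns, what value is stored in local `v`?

-30

LOAD_FAST_LOAD_FAST c,c → push 25,25. Stack: [25, 25]
BINARY_OP ^ → 25 ^ 25 = 0. Stack: [0]
LOAD_CONST → push 7. Stack: [0, 7]
BINARY_OP // → 0 // 7 = 0. Stack: [0]
STORE_FAST w → w=0. Stack: []
LOAD_FAST_LOAD_FAST a,b → push 35,-3. Stack: [35, -3]
BINARY_OP - → 35 - -3 = 38. Stack: [38]
STORE_FAST t → t=38. Stack: []
LOAD_CONST → push 5. Stack: [5]
LOAD_FAST a → push 35. Stack: [5, 35]
BINARY_OP - → 5 - 35 = -30. Stack: [-30]
STORE_FAST v → v=-30. Stack: []
LOAD_CONST → push 12. Stack: [12]
LOAD_FAST v → push -30. Stack: [12, -30]
BINARY_OP - → 12 - -30 = 42. Stack: [42]
STORE_FAST t → t=42. Stack: []
LOAD_FAST t → push 42. Stack: [42]
LOAD_CONST → push 3. Stack: [42, 3]
BINARY_OP + → 42 + 3 = 45. Stack: [45]
STORE_FAST w → w=45. Stack: []
LOAD_FAST_LOAD_FAST w,w → push 45,45. Stack: [45, 45]
BINARY_OP - → 45 - 45 = 0. Stack: [0]
LOAD_FAST t → push 42. Stack: [0, 42]
BINARY_OP - → 0 - 42 = -42. Stack: [-42]
STORE_FAST s → s=-42. Stack: []
LOAD_FAST s → push -42. Stack: [-42]
RETURN_VALUE → return -42.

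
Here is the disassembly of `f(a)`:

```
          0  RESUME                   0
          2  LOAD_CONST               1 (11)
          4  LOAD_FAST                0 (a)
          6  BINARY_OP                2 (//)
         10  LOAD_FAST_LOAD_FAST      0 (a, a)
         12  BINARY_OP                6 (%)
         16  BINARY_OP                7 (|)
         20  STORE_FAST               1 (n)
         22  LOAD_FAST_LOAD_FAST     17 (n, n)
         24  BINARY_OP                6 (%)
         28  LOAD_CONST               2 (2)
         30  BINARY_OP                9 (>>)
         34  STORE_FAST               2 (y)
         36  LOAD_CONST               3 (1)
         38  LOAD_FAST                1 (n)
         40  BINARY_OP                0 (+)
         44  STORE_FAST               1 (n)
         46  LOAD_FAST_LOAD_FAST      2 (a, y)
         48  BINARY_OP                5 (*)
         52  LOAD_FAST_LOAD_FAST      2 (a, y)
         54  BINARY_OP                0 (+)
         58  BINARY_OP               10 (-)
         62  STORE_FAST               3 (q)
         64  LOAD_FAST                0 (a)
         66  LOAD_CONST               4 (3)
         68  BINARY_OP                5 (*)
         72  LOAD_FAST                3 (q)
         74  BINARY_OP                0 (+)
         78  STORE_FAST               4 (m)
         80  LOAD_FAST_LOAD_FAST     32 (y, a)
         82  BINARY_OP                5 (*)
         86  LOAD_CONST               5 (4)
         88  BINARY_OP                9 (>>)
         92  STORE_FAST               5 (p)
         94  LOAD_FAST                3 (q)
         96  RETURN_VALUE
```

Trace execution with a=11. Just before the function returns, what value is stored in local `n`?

2

LOAD_CONST → push 11. Stack: [11]
LOAD_FAST a → push 11. Stack: [11, 11]
BINARY_OP // → 11 // 11 = 1. Stack: [1]
LOAD_FAST_LOAD_FAST a,a → push 11,11. Stack: [1, 11, 11]
BINARY_OP % → 11 % 11 = 0. Stack: [1, 0]
BINARY_OP | → 1 | 0 = 1. Stack: [1]
STORE_FAST n → n=1. Stack: []
LOAD_FAST_LOAD_FAST n,n → push 1,1. Stack: [1, 1]
BINARY_OP % → 1 % 1 = 0. Stack: [0]
LOAD_CONST → push 2. Stack: [0, 2]
BINARY_OP >> → 0 >> 2 = 0. Stack: [0]
STORE_FAST y → y=0. Stack: []
LOAD_CONST → push 1. Stack: [1]
LOAD_FAST n → push 1. Stack: [1, 1]
BINARY_OP + → 1 + 1 = 2. Stack: [2]
STORE_FAST n → n=2. Stack: []
LOAD_FAST_LOAD_FAST a,y → push 11,0. Stack: [11, 0]
BINARY_OP * → 11 * 0 = 0. Stack: [0]
LOAD_FAST_LOAD_FAST a,y → push 11,0. Stack: [0, 11, 0]
BINARY_OP + → 11 + 0 = 11. Stack: [0, 11]
BINARY_OP - → 0 - 11 = -11. Stack: [-11]
STORE_FAST q → q=-11. Stack: []
LOAD_FAST a → push 11. Stack: [11]
LOAD_CONST → push 3. Stack: [11, 3]
BINARY_OP * → 11 * 3 = 33. Stack: [33]
LOAD_FAST q → push -11. Stack: [33, -11]
BINARY_OP + → 33 + -11 = 22. Stack: [22]
STORE_FAST m → m=22. Stack: []
LOAD_FAST_LOAD_FAST y,a → push 0,11. Stack: [0, 11]
BINARY_OP * → 0 * 11 = 0. Stack: [0]
LOAD_CONST → push 4. Stack: [0, 4]
BINARY_OP >> → 0 >> 4 = 0. Stack: [0]
STORE_FAST p → p=0. Stack: []
LOAD_FAST q → push -11. Stack: [-11]
RETURN_VALUE → return -11.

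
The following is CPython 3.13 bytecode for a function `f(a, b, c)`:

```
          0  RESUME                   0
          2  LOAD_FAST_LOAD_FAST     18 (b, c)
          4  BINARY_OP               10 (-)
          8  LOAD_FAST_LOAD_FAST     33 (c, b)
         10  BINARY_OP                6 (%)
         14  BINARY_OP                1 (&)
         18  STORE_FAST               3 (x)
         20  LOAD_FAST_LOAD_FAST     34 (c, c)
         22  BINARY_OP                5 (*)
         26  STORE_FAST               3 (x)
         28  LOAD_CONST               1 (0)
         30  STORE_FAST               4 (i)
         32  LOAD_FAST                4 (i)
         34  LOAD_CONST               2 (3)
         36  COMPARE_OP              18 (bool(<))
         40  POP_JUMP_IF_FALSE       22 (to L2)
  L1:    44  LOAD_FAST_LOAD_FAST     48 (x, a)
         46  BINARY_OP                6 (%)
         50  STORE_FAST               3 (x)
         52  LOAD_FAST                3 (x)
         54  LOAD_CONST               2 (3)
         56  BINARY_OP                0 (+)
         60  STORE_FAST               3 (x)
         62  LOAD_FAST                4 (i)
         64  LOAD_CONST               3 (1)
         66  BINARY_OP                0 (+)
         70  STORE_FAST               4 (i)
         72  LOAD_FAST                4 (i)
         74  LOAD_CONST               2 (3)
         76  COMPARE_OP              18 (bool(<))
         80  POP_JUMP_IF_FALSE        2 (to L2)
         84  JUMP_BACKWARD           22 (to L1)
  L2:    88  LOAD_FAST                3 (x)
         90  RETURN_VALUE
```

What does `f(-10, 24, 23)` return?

LOAD_FAST_LOAD_FAST b,c → push 24,23. Stack: [24, 23]
BINARY_OP - → 24 - 23 = 1. Stack: [1]
LOAD_FAST_LOAD_FAST c,b → push 23,24. Stack: [1, 23, 24]
BINARY_OP % → 23 % 24 = 23. Stack: [1, 23]
BINARY_OP & → 1 & 23 = 1. Stack: [1]
STORE_FAST x → x=1. Stack: []
LOAD_FAST_LOAD_FAST c,c → push 23,23. Stack: [23, 23]
BINARY_OP * → 23 * 23 = 529. Stack: [529]
STORE_FAST x → x=529. Stack: []
LOAD_CONST → push 0. Stack: [0]
STORE_FAST i → i=0. Stack: []
LOAD_FAST i → push 0. Stack: [0]
LOAD_CONST → push 3. Stack: [0, 3]
COMPARE_OP bool(<) → 0 vs 3 = True. Stack: [True]
POP_JUMP_IF_FALSE → pop True; no jump. Stack: []
LOAD_FAST_LOAD_FAST x,a → push 529,-10. Stack: [529, -10]
BINARY_OP % → 529 % -10 = -1. Stack: [-1]
STORE_FAST x → x=-1. Stack: []
LOAD_FAST x → push -1. Stack: [-1]
LOAD_CONST → push 3. Stack: [-1, 3]
BINARY_OP + → -1 + 3 = 2. Stack: [2]
STORE_FAST x → x=2. Stack: []
LOAD_FAST i → push 0. Stack: [0]
LOAD_CONST → push 1. Stack: [0, 1]
BINARY_OP + → 0 + 1 = 1. Stack: [1]
STORE_FAST i → i=1. Stack: []
LOAD_FAST i → push 1. Stack: [1]
LOAD_CONST → push 3. Stack: [1, 3]
COMPARE_OP bool(<) → 1 vs 3 = True. Stack: [True]
POP_JUMP_IF_FALSE → pop True; no jump. Stack: []
LOAD_FAST_LOAD_FAST x,a → push 2,-10. Stack: [2, -10]
BINARY_OP % → 2 % -10 = -8. Stack: [-8]
STORE_FAST x → x=-8. Stack: []
LOAD_FAST x → push -8. Stack: [-8]
LOAD_CONST → push 3. Stack: [-8, 3]
BINARY_OP + → -8 + 3 = -5. Stack: [-5]
STORE_FAST x → x=-5. Stack: []
LOAD_FAST i → push 1. Stack: [1]
LOAD_CONST → push 1. Stack: [1, 1]
BINARY_OP + → 1 + 1 = 2. Stack: [2]
STORE_FAST i → i=2. Stack: []
LOAD_FAST i → push 2. Stack: [2]
LOAD_CONST → push 3. Stack: [2, 3]
COMPARE_OP bool(<) → 2 vs 3 = True. Stack: [True]
POP_JUMP_IF_FALSE → pop True; no jump. Stack: []
LOAD_FAST_LOAD_FAST x,a → push -5,-10. Stack: [-5, -10]
BINARY_OP % → -5 % -10 = -5. Stack: [-5]
STORE_FAST x → x=-5. Stack: []
LOAD_FAST x → push -5. Stack: [-5]
LOAD_CONST → push 3. Stack: [-5, 3]
BINARY_OP + → -5 + 3 = -2. Stack: [-2]
STORE_FAST x → x=-2. Stack: []
LOAD_FAST i → push 2. Stack: [2]
LOAD_CONST → push 1. Stack: [2, 1]
BINARY_OP + → 2 + 1 = 3. Stack: [3]
STORE_FAST i → i=3. Stack: []
LOAD_FAST i → push 3. Stack: [3]
LOAD_CONST → push 3. Stack: [3, 3]
COMPARE_OP bool(<) → 3 vs 3 = False. Stack: [False]
POP_JUMP_IF_FALSE → pop False; jump. Stack: []
LOAD_FAST x → push -2. Stack: [-2]
RETURN_VALUE → return -2.

-2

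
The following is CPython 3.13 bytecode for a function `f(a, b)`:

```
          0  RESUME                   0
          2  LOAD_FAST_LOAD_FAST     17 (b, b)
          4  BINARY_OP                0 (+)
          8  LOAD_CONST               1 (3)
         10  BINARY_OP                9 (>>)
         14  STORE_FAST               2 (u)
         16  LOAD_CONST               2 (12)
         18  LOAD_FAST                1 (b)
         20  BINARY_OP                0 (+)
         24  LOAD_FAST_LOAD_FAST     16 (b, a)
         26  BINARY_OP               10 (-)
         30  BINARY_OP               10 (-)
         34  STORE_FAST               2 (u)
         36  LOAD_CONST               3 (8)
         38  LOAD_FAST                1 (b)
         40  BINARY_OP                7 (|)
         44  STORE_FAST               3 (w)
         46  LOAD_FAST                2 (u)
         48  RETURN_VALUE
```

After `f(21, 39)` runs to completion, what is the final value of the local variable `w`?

LOAD_FAST_LOAD_FAST b,b → push 39,39. Stack: [39, 39]
BINARY_OP + → 39 + 39 = 78. Stack: [78]
LOAD_CONST → push 3. Stack: [78, 3]
BINARY_OP >> → 78 >> 3 = 9. Stack: [9]
STORE_FAST u → u=9. Stack: []
LOAD_CONST → push 12. Stack: [12]
LOAD_FAST b → push 39. Stack: [12, 39]
BINARY_OP + → 12 + 39 = 51. Stack: [51]
LOAD_FAST_LOAD_FAST b,a → push 39,21. Stack: [51, 39, 21]
BINARY_OP - → 39 - 21 = 18. Stack: [51, 18]
BINARY_OP - → 51 - 18 = 33. Stack: [33]
STORE_FAST u → u=33. Stack: []
LOAD_CONST → push 8. Stack: [8]
LOAD_FAST b → push 39. Stack: [8, 39]
BINARY_OP | → 8 | 39 = 47. Stack: [47]
STORE_FAST w → w=47. Stack: []
LOAD_FAST u → push 33. Stack: [33]
RETURN_VALUE → return 33.

47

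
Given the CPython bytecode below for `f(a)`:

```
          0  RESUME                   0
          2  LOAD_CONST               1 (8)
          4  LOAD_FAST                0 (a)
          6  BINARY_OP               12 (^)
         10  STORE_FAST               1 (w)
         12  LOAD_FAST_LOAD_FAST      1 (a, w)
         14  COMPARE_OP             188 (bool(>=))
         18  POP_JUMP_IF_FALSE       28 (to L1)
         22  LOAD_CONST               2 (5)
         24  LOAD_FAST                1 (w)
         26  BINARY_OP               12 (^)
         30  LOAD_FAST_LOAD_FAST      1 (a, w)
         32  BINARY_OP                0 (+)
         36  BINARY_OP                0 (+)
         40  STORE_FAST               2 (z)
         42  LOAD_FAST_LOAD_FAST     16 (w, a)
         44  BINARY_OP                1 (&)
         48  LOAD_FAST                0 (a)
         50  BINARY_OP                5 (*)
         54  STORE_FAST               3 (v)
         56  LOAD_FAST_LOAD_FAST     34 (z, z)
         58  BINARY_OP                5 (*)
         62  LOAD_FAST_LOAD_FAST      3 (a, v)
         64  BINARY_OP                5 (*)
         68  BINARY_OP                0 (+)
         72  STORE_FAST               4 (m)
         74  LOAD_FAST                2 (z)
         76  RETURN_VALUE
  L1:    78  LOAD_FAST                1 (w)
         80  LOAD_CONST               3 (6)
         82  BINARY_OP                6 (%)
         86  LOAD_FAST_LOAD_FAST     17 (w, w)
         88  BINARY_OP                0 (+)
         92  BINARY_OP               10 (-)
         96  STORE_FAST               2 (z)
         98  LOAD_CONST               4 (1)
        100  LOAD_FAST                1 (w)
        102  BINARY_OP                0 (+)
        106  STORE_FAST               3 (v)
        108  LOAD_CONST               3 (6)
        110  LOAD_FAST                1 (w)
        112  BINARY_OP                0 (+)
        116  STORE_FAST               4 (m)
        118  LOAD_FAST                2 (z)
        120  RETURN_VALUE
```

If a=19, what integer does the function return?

-51

LOAD_CONST → push 8. Stack: [8]
LOAD_FAST a → push 19. Stack: [8, 19]
BINARY_OP ^ → 8 ^ 19 = 27. Stack: [27]
STORE_FAST w → w=27. Stack: []
LOAD_FAST_LOAD_FAST a,w → push 19,27. Stack: [19, 27]
COMPARE_OP bool(>=) → 19 vs 27 = False. Stack: [False]
POP_JUMP_IF_FALSE → pop False; jump. Stack: []
LOAD_FAST w → push 27. Stack: [27]
LOAD_CONST → push 6. Stack: [27, 6]
BINARY_OP % → 27 % 6 = 3. Stack: [3]
LOAD_FAST_LOAD_FAST w,w → push 27,27. Stack: [3, 27, 27]
BINARY_OP + → 27 + 27 = 54. Stack: [3, 54]
BINARY_OP - → 3 - 54 = -51. Stack: [-51]
STORE_FAST z → z=-51. Stack: []
LOAD_CONST → push 1. Stack: [1]
LOAD_FAST w → push 27. Stack: [1, 27]
BINARY_OP + → 1 + 27 = 28. Stack: [28]
STORE_FAST v → v=28. Stack: []
LOAD_CONST → push 6. Stack: [6]
LOAD_FAST w → push 27. Stack: [6, 27]
BINARY_OP + → 6 + 27 = 33. Stack: [33]
STORE_FAST m → m=33. Stack: []
LOAD_FAST z → push -51. Stack: [-51]
RETURN_VALUE → return -51.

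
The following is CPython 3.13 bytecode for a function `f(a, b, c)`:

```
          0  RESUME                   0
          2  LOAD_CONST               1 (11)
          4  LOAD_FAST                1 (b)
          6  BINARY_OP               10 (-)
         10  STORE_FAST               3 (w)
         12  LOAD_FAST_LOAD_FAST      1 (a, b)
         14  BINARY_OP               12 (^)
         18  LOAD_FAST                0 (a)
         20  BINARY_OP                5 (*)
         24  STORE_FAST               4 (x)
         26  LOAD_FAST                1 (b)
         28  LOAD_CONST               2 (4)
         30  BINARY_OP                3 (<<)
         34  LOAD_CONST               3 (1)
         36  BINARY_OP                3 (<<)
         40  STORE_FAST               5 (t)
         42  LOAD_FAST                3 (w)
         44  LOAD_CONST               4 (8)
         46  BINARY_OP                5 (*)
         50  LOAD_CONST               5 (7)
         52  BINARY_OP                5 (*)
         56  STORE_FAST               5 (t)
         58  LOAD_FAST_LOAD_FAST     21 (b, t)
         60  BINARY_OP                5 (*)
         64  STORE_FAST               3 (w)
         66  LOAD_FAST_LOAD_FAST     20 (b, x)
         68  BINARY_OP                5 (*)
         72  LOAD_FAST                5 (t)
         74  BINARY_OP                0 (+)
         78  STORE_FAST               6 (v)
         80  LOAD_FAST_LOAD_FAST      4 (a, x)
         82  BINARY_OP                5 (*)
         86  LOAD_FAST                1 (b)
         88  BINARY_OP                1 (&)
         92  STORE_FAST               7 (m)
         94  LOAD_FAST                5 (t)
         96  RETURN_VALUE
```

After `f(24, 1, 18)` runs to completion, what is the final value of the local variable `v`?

LOAD_CONST → push 11. Stack: [11]
LOAD_FAST b → push 1. Stack: [11, 1]
BINARY_OP - → 11 - 1 = 10. Stack: [10]
STORE_FAST w → w=10. Stack: []
LOAD_FAST_LOAD_FAST a,b → push 24,1. Stack: [24, 1]
BINARY_OP ^ → 24 ^ 1 = 25. Stack: [25]
LOAD_FAST a → push 24. Stack: [25, 24]
BINARY_OP * → 25 * 24 = 600. Stack: [600]
STORE_FAST x → x=600. Stack: []
LOAD_FAST b → push 1. Stack: [1]
LOAD_CONST → push 4. Stack: [1, 4]
BINARY_OP << → 1 << 4 = 16. Stack: [16]
LOAD_CONST → push 1. Stack: [16, 1]
BINARY_OP << → 16 << 1 = 32. Stack: [32]
STORE_FAST t → t=32. Stack: []
LOAD_FAST w → push 10. Stack: [10]
LOAD_CONST → push 8. Stack: [10, 8]
BINARY_OP * → 10 * 8 = 80. Stack: [80]
LOAD_CONST → push 7. Stack: [80, 7]
BINARY_OP * → 80 * 7 = 560. Stack: [560]
STORE_FAST t → t=560. Stack: []
LOAD_FAST_LOAD_FAST b,t → push 1,560. Stack: [1, 560]
BINARY_OP * → 1 * 560 = 560. Stack: [560]
STORE_FAST w → w=560. Stack: []
LOAD_FAST_LOAD_FAST b,x → push 1,600. Stack: [1, 600]
BINARY_OP * → 1 * 600 = 600. Stack: [600]
LOAD_FAST t → push 560. Stack: [600, 560]
BINARY_OP + → 600 + 560 = 1160. Stack: [1160]
STORE_FAST v → v=1160. Stack: []
LOAD_FAST_LOAD_FAST a,x → push 24,600. Stack: [24, 600]
BINARY_OP * → 24 * 600 = 14400. Stack: [14400]
LOAD_FAST b → push 1. Stack: [14400, 1]
BINARY_OP & → 14400 & 1 = 0. Stack: [0]
STORE_FAST m → m=0. Stack: []
LOAD_FAST t → push 560. Stack: [560]
RETURN_VALUE → return 560.

1160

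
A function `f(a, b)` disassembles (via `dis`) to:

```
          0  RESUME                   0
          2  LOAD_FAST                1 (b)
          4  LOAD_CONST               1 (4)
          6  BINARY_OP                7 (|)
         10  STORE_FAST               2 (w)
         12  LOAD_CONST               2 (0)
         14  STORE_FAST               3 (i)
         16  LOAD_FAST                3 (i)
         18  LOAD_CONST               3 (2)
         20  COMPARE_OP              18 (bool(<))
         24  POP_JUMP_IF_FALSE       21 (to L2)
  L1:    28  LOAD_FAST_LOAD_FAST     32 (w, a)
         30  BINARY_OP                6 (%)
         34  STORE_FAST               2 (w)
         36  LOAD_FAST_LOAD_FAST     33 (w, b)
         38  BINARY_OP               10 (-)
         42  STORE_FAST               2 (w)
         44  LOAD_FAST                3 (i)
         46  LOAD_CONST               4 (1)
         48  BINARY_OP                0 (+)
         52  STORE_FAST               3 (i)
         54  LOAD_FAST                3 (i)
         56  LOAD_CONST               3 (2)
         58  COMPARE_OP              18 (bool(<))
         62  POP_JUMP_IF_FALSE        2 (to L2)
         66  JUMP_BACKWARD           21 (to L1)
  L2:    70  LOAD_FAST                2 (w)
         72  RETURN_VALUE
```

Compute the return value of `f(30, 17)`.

-13

LOAD_FAST b → push 17. Stack: [17]
LOAD_CONST → push 4. Stack: [17, 4]
BINARY_OP | → 17 | 4 = 21. Stack: [21]
STORE_FAST w → w=21. Stack: []
LOAD_CONST → push 0. Stack: [0]
STORE_FAST i → i=0. Stack: []
LOAD_FAST i → push 0. Stack: [0]
LOAD_CONST → push 2. Stack: [0, 2]
COMPARE_OP bool(<) → 0 vs 2 = True. Stack: [True]
POP_JUMP_IF_FALSE → pop True; no jump. Stack: []
LOAD_FAST_LOAD_FAST w,a → push 21,30. Stack: [21, 30]
BINARY_OP % → 21 % 30 = 21. Stack: [21]
STORE_FAST w → w=21. Stack: []
LOAD_FAST_LOAD_FAST w,b → push 21,17. Stack: [21, 17]
BINARY_OP - → 21 - 17 = 4. Stack: [4]
STORE_FAST w → w=4. Stack: []
LOAD_FAST i → push 0. Stack: [0]
LOAD_CONST → push 1. Stack: [0, 1]
BINARY_OP + → 0 + 1 = 1. Stack: [1]
STORE_FAST i → i=1. Stack: []
LOAD_FAST i → push 1. Stack: [1]
LOAD_CONST → push 2. Stack: [1, 2]
COMPARE_OP bool(<) → 1 vs 2 = True. Stack: [True]
POP_JUMP_IF_FALSE → pop True; no jump. Stack: []
LOAD_FAST_LOAD_FAST w,a → push 4,30. Stack: [4, 30]
BINARY_OP % → 4 % 30 = 4. Stack: [4]
STORE_FAST w → w=4. Stack: []
LOAD_FAST_LOAD_FAST w,b → push 4,17. Stack: [4, 17]
BINARY_OP - → 4 - 17 = -13. Stack: [-13]
STORE_FAST w → w=-13. Stack: []
LOAD_FAST i → push 1. Stack: [1]
LOAD_CONST → push 1. Stack: [1, 1]
BINARY_OP + → 1 + 1 = 2. Stack: [2]
STORE_FAST i → i=2. Stack: []
LOAD_FAST i → push 2. Stack: [2]
LOAD_CONST → push 2. Stack: [2, 2]
COMPARE_OP bool(<) → 2 vs 2 = False. Stack: [False]
POP_JUMP_IF_FALSE → pop False; jump. Stack: []
LOAD_FAST w → push -13. Stack: [-13]
RETURN_VALUE → return -13.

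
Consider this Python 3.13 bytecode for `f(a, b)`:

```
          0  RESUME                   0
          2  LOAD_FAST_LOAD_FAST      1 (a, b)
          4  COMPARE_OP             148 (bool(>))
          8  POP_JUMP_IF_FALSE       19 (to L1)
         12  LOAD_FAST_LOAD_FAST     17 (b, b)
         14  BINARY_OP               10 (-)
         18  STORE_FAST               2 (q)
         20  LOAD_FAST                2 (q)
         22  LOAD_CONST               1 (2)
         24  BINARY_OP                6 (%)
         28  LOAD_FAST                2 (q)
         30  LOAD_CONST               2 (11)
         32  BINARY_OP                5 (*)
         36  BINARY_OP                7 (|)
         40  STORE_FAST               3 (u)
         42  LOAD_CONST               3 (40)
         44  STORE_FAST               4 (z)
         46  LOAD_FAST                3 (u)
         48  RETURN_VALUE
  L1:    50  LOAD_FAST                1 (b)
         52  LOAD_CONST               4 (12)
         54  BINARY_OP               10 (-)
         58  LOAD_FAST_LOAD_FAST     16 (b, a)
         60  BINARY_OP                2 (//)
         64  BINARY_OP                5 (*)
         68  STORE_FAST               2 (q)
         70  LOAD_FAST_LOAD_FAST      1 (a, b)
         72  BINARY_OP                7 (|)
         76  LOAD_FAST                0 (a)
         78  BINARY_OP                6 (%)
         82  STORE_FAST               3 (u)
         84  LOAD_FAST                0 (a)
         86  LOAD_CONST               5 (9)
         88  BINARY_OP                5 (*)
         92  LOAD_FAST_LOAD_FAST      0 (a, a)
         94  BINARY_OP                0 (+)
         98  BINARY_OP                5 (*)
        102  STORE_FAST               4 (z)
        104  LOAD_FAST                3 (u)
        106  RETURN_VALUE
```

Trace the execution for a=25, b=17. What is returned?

0

LOAD_FAST_LOAD_FAST a,b → push 25,17. Stack: [25, 17]
COMPARE_OP bool(>) → 25 vs 17 = True. Stack: [True]
POP_JUMP_IF_FALSE → pop True; no jump. Stack: []
LOAD_FAST_LOAD_FAST b,b → push 17,17. Stack: [17, 17]
BINARY_OP - → 17 - 17 = 0. Stack: [0]
STORE_FAST q → q=0. Stack: []
LOAD_FAST q → push 0. Stack: [0]
LOAD_CONST → push 2. Stack: [0, 2]
BINARY_OP % → 0 % 2 = 0. Stack: [0]
LOAD_FAST q → push 0. Stack: [0, 0]
LOAD_CONST → push 11. Stack: [0, 0, 11]
BINARY_OP * → 0 * 11 = 0. Stack: [0, 0]
BINARY_OP | → 0 | 0 = 0. Stack: [0]
STORE_FAST u → u=0. Stack: []
LOAD_CONST → push 40. Stack: [40]
STORE_FAST z → z=40. Stack: []
LOAD_FAST u → push 0. Stack: [0]
RETURN_VALUE → return 0.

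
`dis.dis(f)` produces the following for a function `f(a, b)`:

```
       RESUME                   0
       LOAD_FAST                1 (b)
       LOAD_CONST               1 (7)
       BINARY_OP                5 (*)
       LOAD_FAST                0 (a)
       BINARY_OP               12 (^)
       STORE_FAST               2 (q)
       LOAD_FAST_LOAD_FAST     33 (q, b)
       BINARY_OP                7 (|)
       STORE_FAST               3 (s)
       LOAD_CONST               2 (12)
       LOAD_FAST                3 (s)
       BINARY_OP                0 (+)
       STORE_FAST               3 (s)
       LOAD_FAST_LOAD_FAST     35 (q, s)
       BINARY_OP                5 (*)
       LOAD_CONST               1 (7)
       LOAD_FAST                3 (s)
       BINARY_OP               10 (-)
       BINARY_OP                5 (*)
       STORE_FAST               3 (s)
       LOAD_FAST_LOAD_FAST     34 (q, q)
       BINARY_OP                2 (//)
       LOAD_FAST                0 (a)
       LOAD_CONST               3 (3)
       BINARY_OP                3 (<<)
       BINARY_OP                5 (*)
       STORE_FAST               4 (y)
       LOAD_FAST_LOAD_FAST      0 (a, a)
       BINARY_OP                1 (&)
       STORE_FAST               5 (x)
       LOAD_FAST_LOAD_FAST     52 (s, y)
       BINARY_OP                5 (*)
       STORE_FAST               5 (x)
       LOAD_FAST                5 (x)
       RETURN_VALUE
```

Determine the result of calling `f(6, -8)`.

LOAD_FAST b → push -8. Stack: [-8]
LOAD_CONST → push 7. Stack: [-8, 7]
BINARY_OP * → -8 * 7 = -56. Stack: [-56]
LOAD_FAST a → push 6. Stack: [-56, 6]
BINARY_OP ^ → -56 ^ 6 = -50. Stack: [-50]
STORE_FAST q → q=-50. Stack: []
LOAD_FAST_LOAD_FAST q,b → push -50,-8. Stack: [-50, -8]
BINARY_OP | → -50 | -8 = -2. Stack: [-2]
STORE_FAST s → s=-2. Stack: []
LOAD_CONST → push 12. Stack: [12]
LOAD_FAST s → push -2. Stack: [12, -2]
BINARY_OP + → 12 + -2 = 10. Stack: [10]
STORE_FAST s → s=10. Stack: []
LOAD_FAST_LOAD_FAST q,s → push -50,10. Stack: [-50, 10]
BINARY_OP * → -50 * 10 = -500. Stack: [-500]
LOAD_CONST → push 7. Stack: [-500, 7]
LOAD_FAST s → push 10. Stack: [-500, 7, 10]
BINARY_OP - → 7 - 10 = -3. Stack: [-500, -3]
BINARY_OP * → -500 * -3 = 1500. Stack: [1500]
STORE_FAST s → s=1500. Stack: []
LOAD_FAST_LOAD_FAST q,q → push -50,-50. Stack: [-50, -50]
BINARY_OP // → -50 // -50 = 1. Stack: [1]
LOAD_FAST a → push 6. Stack: [1, 6]
LOAD_CONST → push 3. Stack: [1, 6, 3]
BINARY_OP << → 6 << 3 = 48. Stack: [1, 48]
BINARY_OP * → 1 * 48 = 48. Stack: [48]
STORE_FAST y → y=48. Stack: []
LOAD_FAST_LOAD_FAST a,a → push 6,6. Stack: [6, 6]
BINARY_OP & → 6 & 6 = 6. Stack: [6]
STORE_FAST x → x=6. Stack: []
LOAD_FAST_LOAD_FAST s,y → push 1500,48. Stack: [1500, 48]
BINARY_OP * → 1500 * 48 = 72000. Stack: [72000]
STORE_FAST x → x=72000. Stack: []
LOAD_FAST x → push 72000. Stack: [72000]
RETURN_VALUE → return 72000.

72000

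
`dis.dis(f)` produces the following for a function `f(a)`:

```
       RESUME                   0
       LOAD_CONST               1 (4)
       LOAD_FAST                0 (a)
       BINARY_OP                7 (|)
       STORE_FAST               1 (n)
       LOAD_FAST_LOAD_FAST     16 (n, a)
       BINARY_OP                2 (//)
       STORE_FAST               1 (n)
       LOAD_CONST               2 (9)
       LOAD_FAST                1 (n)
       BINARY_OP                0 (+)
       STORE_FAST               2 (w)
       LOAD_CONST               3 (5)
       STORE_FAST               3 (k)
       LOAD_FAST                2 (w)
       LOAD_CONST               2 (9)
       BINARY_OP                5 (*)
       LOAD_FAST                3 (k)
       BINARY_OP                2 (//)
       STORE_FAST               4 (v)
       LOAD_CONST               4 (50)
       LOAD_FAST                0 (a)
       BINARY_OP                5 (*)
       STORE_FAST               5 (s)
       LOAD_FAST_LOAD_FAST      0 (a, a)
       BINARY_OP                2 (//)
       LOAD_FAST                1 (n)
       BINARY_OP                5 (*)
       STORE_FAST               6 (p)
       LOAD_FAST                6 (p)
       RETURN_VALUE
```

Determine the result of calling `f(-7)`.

0

LOAD_CONST → push 4. Stack: [4]
LOAD_FAST a → push -7. Stack: [4, -7]
BINARY_OP | → 4 | -7 = -3. Stack: [-3]
STORE_FAST n → n=-3. Stack: []
LOAD_FAST_LOAD_FAST n,a → push -3,-7. Stack: [-3, -7]
BINARY_OP // → -3 // -7 = 0. Stack: [0]
STORE_FAST n → n=0. Stack: []
LOAD_CONST → push 9. Stack: [9]
LOAD_FAST n → push 0. Stack: [9, 0]
BINARY_OP + → 9 + 0 = 9. Stack: [9]
STORE_FAST w → w=9. Stack: []
LOAD_CONST → push 5. Stack: [5]
STORE_FAST k → k=5. Stack: []
LOAD_FAST w → push 9. Stack: [9]
LOAD_CONST → push 9. Stack: [9, 9]
BINARY_OP * → 9 * 9 = 81. Stack: [81]
LOAD_FAST k → push 5. Stack: [81, 5]
BINARY_OP // → 81 // 5 = 16. Stack: [16]
STORE_FAST v → v=16. Stack: []
LOAD_CONST → push 50. Stack: [50]
LOAD_FAST a → push -7. Stack: [50, -7]
BINARY_OP * → 50 * -7 = -350. Stack: [-350]
STORE_FAST s → s=-350. Stack: []
LOAD_FAST_LOAD_FAST a,a → push -7,-7. Stack: [-7, -7]
BINARY_OP // → -7 // -7 = 1. Stack: [1]
LOAD_FAST n → push 0. Stack: [1, 0]
BINARY_OP * → 1 * 0 = 0. Stack: [0]
STORE_FAST p → p=0. Stack: []
LOAD_FAST p → push 0. Stack: [0]
RETURN_VALUE → return 0.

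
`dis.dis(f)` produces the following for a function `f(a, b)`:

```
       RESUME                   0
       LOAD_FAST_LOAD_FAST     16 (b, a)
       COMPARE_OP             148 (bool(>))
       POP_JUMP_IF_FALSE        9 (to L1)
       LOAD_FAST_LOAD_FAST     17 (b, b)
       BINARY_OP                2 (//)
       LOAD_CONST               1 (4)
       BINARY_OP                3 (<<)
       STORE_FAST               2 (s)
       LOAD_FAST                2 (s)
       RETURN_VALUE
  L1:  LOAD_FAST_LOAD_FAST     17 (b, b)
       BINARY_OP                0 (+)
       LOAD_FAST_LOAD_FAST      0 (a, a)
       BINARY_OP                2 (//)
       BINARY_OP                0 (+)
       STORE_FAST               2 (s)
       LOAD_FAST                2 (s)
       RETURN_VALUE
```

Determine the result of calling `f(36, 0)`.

1

LOAD_FAST_LOAD_FAST b,a → push 0,36. Stack: [0, 36]
COMPARE_OP bool(>) → 0 vs 36 = False. Stack: [False]
POP_JUMP_IF_FALSE → pop False; jump. Stack: []
LOAD_FAST_LOAD_FAST b,b → push 0,0. Stack: [0, 0]
BINARY_OP + → 0 + 0 = 0. Stack: [0]
LOAD_FAST_LOAD_FAST a,a → push 36,36. Stack: [0, 36, 36]
BINARY_OP // → 36 // 36 = 1. Stack: [0, 1]
BINARY_OP + → 0 + 1 = 1. Stack: [1]
STORE_FAST s → s=1. Stack: []
LOAD_FAST s → push 1. Stack: [1]
RETURN_VALUE → return 1.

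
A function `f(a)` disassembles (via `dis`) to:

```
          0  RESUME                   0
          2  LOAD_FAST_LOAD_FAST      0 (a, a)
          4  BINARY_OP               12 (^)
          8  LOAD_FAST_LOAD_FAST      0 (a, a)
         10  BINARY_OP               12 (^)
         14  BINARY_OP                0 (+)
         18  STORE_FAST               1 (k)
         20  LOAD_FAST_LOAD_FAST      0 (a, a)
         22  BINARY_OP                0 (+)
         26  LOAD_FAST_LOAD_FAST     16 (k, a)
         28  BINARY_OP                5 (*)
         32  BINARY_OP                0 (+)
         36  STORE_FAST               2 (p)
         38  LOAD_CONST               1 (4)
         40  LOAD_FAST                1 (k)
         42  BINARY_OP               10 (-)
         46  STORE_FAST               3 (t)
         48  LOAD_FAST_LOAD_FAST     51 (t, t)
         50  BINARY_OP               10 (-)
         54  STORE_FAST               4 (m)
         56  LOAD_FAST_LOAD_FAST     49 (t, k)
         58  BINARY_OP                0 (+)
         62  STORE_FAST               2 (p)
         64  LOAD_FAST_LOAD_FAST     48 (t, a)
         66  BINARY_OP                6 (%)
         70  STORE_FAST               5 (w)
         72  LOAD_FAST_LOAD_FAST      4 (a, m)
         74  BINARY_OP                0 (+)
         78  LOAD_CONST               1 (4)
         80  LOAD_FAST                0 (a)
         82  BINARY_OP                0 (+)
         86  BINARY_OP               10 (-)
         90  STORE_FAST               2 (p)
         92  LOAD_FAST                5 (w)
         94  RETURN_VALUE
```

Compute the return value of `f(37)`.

LOAD_FAST_LOAD_FAST a,a → push 37,37. Stack: [37, 37]
BINARY_OP ^ → 37 ^ 37 = 0. Stack: [0]
LOAD_FAST_LOAD_FAST a,a → push 37,37. Stack: [0, 37, 37]
BINARY_OP ^ → 37 ^ 37 = 0. Stack: [0, 0]
BINARY_OP + → 0 + 0 = 0. Stack: [0]
STORE_FAST k → k=0. Stack: []
LOAD_FAST_LOAD_FAST a,a → push 37,37. Stack: [37, 37]
BINARY_OP + → 37 + 37 = 74. Stack: [74]
LOAD_FAST_LOAD_FAST k,a → push 0,37. Stack: [74, 0, 37]
BINARY_OP * → 0 * 37 = 0. Stack: [74, 0]
BINARY_OP + → 74 + 0 = 74. Stack: [74]
STORE_FAST p → p=74. Stack: []
LOAD_CONST → push 4. Stack: [4]
LOAD_FAST k → push 0. Stack: [4, 0]
BINARY_OP - → 4 - 0 = 4. Stack: [4]
STORE_FAST t → t=4. Stack: []
LOAD_FAST_LOAD_FAST t,t → push 4,4. Stack: [4, 4]
BINARY_OP - → 4 - 4 = 0. Stack: [0]
STORE_FAST m → m=0. Stack: []
LOAD_FAST_LOAD_FAST t,k → push 4,0. Stack: [4, 0]
BINARY_OP + → 4 + 0 = 4. Stack: [4]
STORE_FAST p → p=4. Stack: []
LOAD_FAST_LOAD_FAST t,a → push 4,37. Stack: [4, 37]
BINARY_OP % → 4 % 37 = 4. Stack: [4]
STORE_FAST w → w=4. Stack: []
LOAD_FAST_LOAD_FAST a,m → push 37,0. Stack: [37, 0]
BINARY_OP + → 37 + 0 = 37. Stack: [37]
LOAD_CONST → push 4. Stack: [37, 4]
LOAD_FAST a → push 37. Stack: [37, 4, 37]
BINARY_OP + → 4 + 37 = 41. Stack: [37, 41]
BINARY_OP - → 37 - 41 = -4. Stack: [-4]
STORE_FAST p → p=-4. Stack: []
LOAD_FAST w → push 4. Stack: [4]
RETURN_VALUE → return 4.

4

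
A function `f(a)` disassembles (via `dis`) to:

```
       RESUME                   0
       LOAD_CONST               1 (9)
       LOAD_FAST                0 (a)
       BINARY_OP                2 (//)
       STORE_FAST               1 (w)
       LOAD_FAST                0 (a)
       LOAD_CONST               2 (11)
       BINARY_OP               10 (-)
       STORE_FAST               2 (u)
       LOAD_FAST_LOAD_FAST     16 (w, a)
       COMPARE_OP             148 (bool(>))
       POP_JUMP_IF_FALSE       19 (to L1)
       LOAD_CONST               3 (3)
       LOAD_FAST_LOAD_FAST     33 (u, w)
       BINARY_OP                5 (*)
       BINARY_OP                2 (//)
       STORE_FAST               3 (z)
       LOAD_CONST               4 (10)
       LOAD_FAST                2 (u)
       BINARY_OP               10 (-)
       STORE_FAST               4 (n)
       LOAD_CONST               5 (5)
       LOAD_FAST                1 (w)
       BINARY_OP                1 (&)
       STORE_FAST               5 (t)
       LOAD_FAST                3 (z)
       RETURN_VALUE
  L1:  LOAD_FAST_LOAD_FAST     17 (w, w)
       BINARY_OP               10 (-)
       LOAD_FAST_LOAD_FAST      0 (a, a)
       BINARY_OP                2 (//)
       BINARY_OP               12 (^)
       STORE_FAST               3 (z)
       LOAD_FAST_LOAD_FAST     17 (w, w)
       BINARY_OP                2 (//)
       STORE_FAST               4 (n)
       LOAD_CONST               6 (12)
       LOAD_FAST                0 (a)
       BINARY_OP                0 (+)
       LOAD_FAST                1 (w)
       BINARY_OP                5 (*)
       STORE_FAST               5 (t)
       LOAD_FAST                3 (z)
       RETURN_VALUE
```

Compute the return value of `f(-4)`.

0

LOAD_CONST → push 9. Stack: [9]
LOAD_FAST a → push -4. Stack: [9, -4]
BINARY_OP // → 9 // -4 = -3. Stack: [-3]
STORE_FAST w → w=-3. Stack: []
LOAD_FAST a → push -4. Stack: [-4]
LOAD_CONST → push 11. Stack: [-4, 11]
BINARY_OP - → -4 - 11 = -15. Stack: [-15]
STORE_FAST u → u=-15. Stack: []
LOAD_FAST_LOAD_FAST w,a → push -3,-4. Stack: [-3, -4]
COMPARE_OP bool(>) → -3 vs -4 = True. Stack: [True]
POP_JUMP_IF_FALSE → pop True; no jump. Stack: []
LOAD_CONST → push 3. Stack: [3]
LOAD_FAST_LOAD_FAST u,w → push -15,-3. Stack: [3, -15, -3]
BINARY_OP * → -15 * -3 = 45. Stack: [3, 45]
BINARY_OP // → 3 // 45 = 0. Stack: [0]
STORE_FAST z → z=0. Stack: []
LOAD_CONST → push 10. Stack: [10]
LOAD_FAST u → push -15. Stack: [10, -15]
BINARY_OP - → 10 - -15 = 25. Stack: [25]
STORE_FAST n → n=25. Stack: []
LOAD_CONST → push 5. Stack: [5]
LOAD_FAST w → push -3. Stack: [5, -3]
BINARY_OP & → 5 & -3 = 5. Stack: [5]
STORE_FAST t → t=5. Stack: []
LOAD_FAST z → push 0. Stack: [0]
RETURN_VALUE → return 0.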